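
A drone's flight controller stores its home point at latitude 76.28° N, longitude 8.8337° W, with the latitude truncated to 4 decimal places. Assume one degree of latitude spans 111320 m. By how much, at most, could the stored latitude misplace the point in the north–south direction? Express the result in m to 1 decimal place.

Truncating at 4 decimal places can drop up to a full unit in the last place, so the latitude may be off by as much as 0.0001°.
North–south distance: 0.0001° × 111320 m/° = 11.132 m.

11.1 m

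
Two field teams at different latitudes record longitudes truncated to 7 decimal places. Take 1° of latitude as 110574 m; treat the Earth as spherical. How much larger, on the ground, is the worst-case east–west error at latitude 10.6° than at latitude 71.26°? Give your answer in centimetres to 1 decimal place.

Truncating at 7 decimal places can drop up to a full unit in the last place, so the longitude may be off by as much as 1e-07°.
Error at 10.6° = 1e-07° × 110574 × cos 10.6° ≈ 0.011057 × 0.9829 = 0.010869 m.
Error at 71.26° = 1e-07° × 110574 × cos 71.26° ≈ 0.011057 × 0.3213 = 0.0035525 m.
Difference: 0.010869 − 0.0035525 = 0.0073163 m.
That is 0.00731625 m = 0.73163 cm.

0.7 centimetres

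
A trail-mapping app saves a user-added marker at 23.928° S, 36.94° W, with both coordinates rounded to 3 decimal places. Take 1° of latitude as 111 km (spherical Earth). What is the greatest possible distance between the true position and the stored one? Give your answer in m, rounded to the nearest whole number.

Rounding to 3 decimal places leaves each coordinate within ±0.0005° of the true value.
N–S: 0.0005° × 111000 m/° = 55.5 m.
E–W at 23.928°: 0.0005° × 111000 × cos 23.928° = 0.0005 × 111000 × 0.9141 ≈ 50.7301 m.
Combining orthogonally: (55.5² + 50.7301²)^½ ≈ 75.1917 m.

75 m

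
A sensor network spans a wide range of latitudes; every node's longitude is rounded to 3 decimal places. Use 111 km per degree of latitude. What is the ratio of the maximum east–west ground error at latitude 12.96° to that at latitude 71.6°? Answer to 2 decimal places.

3.09

Rounding to 3 decimal places leaves the longitude within ±0.0005° of the true value.
Error at 12.96° = 0.0005° × 111000 × cos 12.96° ≈ 55.5 × 0.9745 = 54.086 m.
Error at 71.6° = 0.0005° × 111000 × cos 71.6° ≈ 55.5 × 0.3156 = 17.519 m.
The ratio reduces to cos 12.96° / cos 71.6° = 0.9745/0.3156 ≈ 3.0874.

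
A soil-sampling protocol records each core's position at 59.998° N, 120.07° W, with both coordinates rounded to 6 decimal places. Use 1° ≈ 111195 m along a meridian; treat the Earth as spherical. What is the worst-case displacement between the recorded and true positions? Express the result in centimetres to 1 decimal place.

6.2 centimetres

Rounding to 6 decimal places leaves each coordinate within ±5e-07° of the true value.
Latitude error → 5e-07 × 111195 = 0.0555975 m along the meridian.
Longitude error → 5e-07 × 111195 × cos 59.998° = 5e-07 × 111195 × 0.5000 ≈ 0.0278004 m.
Combining orthogonally: (0.0555975² + 0.0278004²)^½ ≈ 0.0621606 m.
That is 0.0621606 m = 6.2161 cm.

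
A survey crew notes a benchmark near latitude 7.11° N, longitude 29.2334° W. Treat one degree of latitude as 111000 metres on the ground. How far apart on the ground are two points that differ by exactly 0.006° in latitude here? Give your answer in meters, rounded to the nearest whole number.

0.006° × 111000 m/° = 666 m.

666 meters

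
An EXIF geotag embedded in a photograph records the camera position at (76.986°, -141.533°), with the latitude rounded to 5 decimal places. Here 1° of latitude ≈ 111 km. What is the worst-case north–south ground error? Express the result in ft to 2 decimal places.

Rounding to 5 decimal places leaves the latitude within ±5e-06° of the true value.
North–south distance: 5e-06° × 111000 m/° = 0.555 m.
Converting: 0.555 m × 3.2808 ft/m ≈ 1.8209 ft.

1.82 ft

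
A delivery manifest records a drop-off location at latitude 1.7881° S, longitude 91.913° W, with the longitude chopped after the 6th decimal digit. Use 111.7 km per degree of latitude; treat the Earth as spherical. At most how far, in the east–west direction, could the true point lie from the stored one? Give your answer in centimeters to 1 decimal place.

11.2 centimeters

Truncating at 6 decimal places can drop up to a full unit in the last place, so the longitude may be off by as much as 1e-06°.
At latitude 1.7881° a degree of longitude spans 111700 m × cos 1.7881° = 111700 × 0.9995 ≈ 111646 m.
Maximum E–W displacement: 1e-06 × 111646 = 0.111646 m.
That is 0.111646 m = 11.165 cm.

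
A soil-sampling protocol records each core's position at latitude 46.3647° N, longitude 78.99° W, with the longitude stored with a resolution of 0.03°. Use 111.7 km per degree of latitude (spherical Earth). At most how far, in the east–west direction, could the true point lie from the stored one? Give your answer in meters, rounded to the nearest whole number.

1156 meters

With a 0.03° grid the true value lies within half a step, ±0.03°/2 = ±0.015°, of the stored one.
Parallels shrink by cos φ, so at 46.3647° a degree of longitude is 111700 × 0.6901 ≈ 77080.3 m.
Maximum E–W displacement: 0.015 × 77080.3 = 1156.2 m.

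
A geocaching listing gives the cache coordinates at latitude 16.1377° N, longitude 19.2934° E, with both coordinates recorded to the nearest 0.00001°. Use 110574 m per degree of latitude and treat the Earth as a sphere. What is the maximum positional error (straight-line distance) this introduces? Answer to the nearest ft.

Rounding to 5 decimal places leaves each coordinate within ±5e-06° of the true value.
Latitude error → 5e-06 × 110574 = 0.55287 m along the meridian.
Longitude error → 5e-06 × 110574 × cos 16.1377° = 5e-06 × 110574 × 0.9606 ≈ 0.531085 m.
Combining orthogonally: (0.55287² + 0.531085²)^½ ≈ 0.766627 m.
In feet: 0.766627 m ÷ 0.3048 ≈ 2.5152 ft.

3 ft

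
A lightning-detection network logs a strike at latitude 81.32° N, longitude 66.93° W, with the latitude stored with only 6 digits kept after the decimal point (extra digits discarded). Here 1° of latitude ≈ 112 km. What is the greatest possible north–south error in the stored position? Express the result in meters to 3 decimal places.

Truncating at 6 decimal places can drop up to a full unit in the last place, so the latitude may be off by as much as 1e-06°.
So the N–S error is at most 1e-06 × 112000 = 0.112 m.

0.112 meters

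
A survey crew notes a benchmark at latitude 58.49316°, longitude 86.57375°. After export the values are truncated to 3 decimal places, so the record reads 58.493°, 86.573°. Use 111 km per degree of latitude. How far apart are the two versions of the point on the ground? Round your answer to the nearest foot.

154 feet

The latitude changed by +0.00016° and the longitude by +0.00075°.
North–south shift: 0.00016 × 111000 = 17.76 m.
East–west at this latitude: 0.00075° × 111000 × cos 58.493° ≈ 0.00075 × 58008.9 = 43.5067 m.
Distance: √(17.76² + 43.5067²) ≈ 46.992 m.
Converting: 46.992 m × 3.2808 ft/m ≈ 154.17 ft.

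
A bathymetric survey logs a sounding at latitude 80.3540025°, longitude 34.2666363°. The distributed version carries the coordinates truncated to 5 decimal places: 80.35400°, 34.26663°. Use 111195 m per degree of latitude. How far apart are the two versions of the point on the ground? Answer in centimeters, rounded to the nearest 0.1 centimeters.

30.2 centimeters

The latitude changed by +0.0000025° and the longitude by +0.0000063°.
North–south shift: 0.0000025 × 111195 = 0.277988 m.
E–W at 80.354°: 0.0000063° × 111195 × cos 80.354° = 0.0000063 × 111195 × 0.1676 ≈ 0.117381 m.
Distance: √(0.277988² + 0.117381²) ≈ 0.301754 m.
That is 0.301754 m = 30.175 cm.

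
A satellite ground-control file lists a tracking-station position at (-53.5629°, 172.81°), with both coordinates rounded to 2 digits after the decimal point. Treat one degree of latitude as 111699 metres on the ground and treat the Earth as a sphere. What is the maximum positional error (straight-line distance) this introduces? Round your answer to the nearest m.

650 m

Rounding to 2 decimal places leaves each coordinate within ±0.005° of the true value.
North–south component: 0.005° × 111699 = 558.495 m.
East–west component at 53.5629°: 0.005° × 111699 × cos 53.5629° ≈ 0.005 × 66342.5 ≈ 331.712 m.
Worst case both components are at the extreme and orthogonal: √(558.495² + 331.712²) ≈ 649.577 m.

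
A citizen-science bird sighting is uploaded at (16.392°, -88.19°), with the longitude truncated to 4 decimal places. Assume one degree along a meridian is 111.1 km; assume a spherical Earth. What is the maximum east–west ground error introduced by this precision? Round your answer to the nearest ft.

Truncating at 4 decimal places can drop up to a full unit in the last place, so the longitude may be off by as much as 0.0001°.
One degree of longitude at 16.392° is 111100 × cos 16.392° ≈ 111100 × 0.9594 = 106584 m.
East–west error: 0.0001° × 106584 m/° ≈ 10.6584 m.
In feet: 10.6584 m ÷ 0.3048 ≈ 34.969 ft.

35 ft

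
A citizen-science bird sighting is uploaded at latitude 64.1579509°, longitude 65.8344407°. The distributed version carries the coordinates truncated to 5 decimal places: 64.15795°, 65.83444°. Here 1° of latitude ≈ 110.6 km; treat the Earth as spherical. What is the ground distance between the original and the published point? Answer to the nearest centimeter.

11 centimeters

Δlat = 64.1579509 − 64.15795 = +0.0000009°; Δlon = 65.8344407 − 65.83444 = +0.0000007°.
N–S: 0.0000009° × 110600 m/° = 0.09954 m.
East–west at this latitude: 0.0000007° × 110600 × cos 64.1579° ≈ 0.0000007 × 48209.6 = 0.0337467 m.
Distance: √(0.09954² + 0.0337467²) ≈ 0.105105 m.
That is 0.105105 m = 10.51 cm.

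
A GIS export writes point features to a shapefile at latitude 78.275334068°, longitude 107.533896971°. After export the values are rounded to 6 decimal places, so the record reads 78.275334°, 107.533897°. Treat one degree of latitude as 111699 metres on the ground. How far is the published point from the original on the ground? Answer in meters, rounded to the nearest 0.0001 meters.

Δlat = 78.275334068 − 78.275334 = +0.000000068°; Δlon = 107.533896971 − 107.533897 = -0.000000029°.
North–south shift: 0.000000068 × 111699 = 0.00759553 m.
East–west at this latitude: -0.000000029° × 111699 × cos 78.2753° ≈ -0.000000029 × 22698.2 = -0.000658248 m.
Combined displacement = (0.00759553² + 0.000658248²)^½ ≈ 0.007624 m.

0.0076 meters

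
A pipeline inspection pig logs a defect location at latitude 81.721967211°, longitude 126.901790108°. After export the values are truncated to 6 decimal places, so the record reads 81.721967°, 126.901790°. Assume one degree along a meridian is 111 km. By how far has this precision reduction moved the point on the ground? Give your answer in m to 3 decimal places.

0.023 m

The latitude changed by +0.000000211° and the longitude by +0.000000108°.
North–south shift: 0.000000211 × 111000 = 0.023421 m.
E–W at 81.722°: 0.000000108° × 111000 × cos 81.722° = 0.000000108 × 111000 × 0.1440 ≈ 0.00172599 m.
Combined displacement = (0.023421² + 0.00172599²)^½ ≈ 0.0234845 m.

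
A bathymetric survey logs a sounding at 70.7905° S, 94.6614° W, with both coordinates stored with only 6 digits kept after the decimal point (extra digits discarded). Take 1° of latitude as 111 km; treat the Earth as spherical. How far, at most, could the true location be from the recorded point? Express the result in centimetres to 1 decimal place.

11.7 centimetres

Truncating at 6 decimal places can drop up to a full unit in the last place, so each coordinate may be off by as much as 1e-06°.
North–south component: 1e-06° × 111000 = 0.111 m.
Longitude error → 1e-06 × 111000 × cos 70.7905° = 1e-06 × 111000 × 0.3290 ≈ 0.0365216 m.
Combining orthogonally: (0.111² + 0.0365216²)^½ ≈ 0.116854 m.
That is 0.116854 m = 11.685 cm.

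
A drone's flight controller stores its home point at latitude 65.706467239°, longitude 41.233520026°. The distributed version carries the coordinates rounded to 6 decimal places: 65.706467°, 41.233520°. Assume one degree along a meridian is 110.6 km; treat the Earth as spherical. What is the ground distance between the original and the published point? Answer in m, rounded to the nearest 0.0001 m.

0.0265 m

The latitude changed by +0.000000239° and the longitude by +0.000000026°.
North–south shift: 0.000000239 × 110600 = 0.0264334 m.
E–W at 65.7065°: 0.000000026° × 110600 × cos 65.7065° = 0.000000026 × 110600 × 0.4114 ≈ 0.00118305 m.
Hypotenuse of the two orthogonal shifts: √(0.0264334² + 0.00118305²) = 0.0264599 m.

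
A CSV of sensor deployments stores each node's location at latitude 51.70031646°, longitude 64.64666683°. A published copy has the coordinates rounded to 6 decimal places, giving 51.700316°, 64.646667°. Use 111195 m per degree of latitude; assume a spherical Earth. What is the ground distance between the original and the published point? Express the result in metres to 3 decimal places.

0.052 metres

The latitude changed by +0.00000046° and the longitude by -0.00000017°.
N–S: 0.00000046° × 111195 m/° = 0.0511497 m.
E–W at 51.7003°: -0.00000017° × 111195 × cos 51.7003° = -0.00000017 × 111195 × 0.6198 ≈ -0.0117157 m.
Combined displacement = (0.0511497² + 0.0117157²)^½ ≈ 0.0524743 m.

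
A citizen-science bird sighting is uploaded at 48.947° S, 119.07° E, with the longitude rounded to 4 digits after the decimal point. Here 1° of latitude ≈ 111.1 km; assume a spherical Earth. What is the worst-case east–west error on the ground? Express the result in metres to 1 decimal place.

3.6 metres

Rounding to 4 decimal places leaves the longitude within ±5e-05° of the true value.
At latitude 48.947° a degree of longitude spans 111100 m × cos 48.947° = 111100 × 0.6568 ≈ 72965.7 m.
So at most 5e-05° × 72965.7 ≈ 3.64828 m east–west.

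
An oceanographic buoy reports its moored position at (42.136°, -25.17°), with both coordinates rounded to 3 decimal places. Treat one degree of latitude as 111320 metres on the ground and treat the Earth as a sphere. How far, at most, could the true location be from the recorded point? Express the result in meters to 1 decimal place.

Rounding to 3 decimal places leaves each coordinate within ±0.0005° of the true value.
N–S: 0.0005° × 111320 m/° = 55.66 m.
East–west component at 42.136°: 0.0005° × 111320 × cos 42.136° ≈ 0.0005 × 82549.8 ≈ 41.2749 m.
Combining orthogonally: (55.66² + 41.2749²)^½ ≈ 69.294 m.

69.3 meters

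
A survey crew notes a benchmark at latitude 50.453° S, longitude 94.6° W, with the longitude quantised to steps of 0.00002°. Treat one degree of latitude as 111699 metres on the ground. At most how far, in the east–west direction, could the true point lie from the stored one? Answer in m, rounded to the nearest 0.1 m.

With a 0.00002° grid the true value lies within half a step, ±0.00002°/2 = ±1e-05°, of the stored one.
At latitude 50.453° a degree of longitude spans 111699 m × cos 50.453° = 111699 × 0.6367 ≈ 71120 m.
East–west error: 1e-05° × 71120 m/° ≈ 0.7112 m.

0.7 m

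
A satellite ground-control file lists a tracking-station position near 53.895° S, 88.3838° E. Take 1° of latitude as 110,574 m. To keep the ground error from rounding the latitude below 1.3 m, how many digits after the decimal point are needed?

5 decimal places

One degree of latitude covers 110574 m.
With N decimal places the half-ulp bound is 0.5·10⁻ᴺ°, or 0.5·10⁻ᴺ × 110574 m on the ground.
Need 0.5 × 110574 × 10⁻ᴺ ≤ 1.3 → 10⁻ᴺ ≤ 2.351e-05, so N ≥ 4.63.
N = 4 would give 5.53 m (too coarse); N = 5 gives 0.553 m ≤ 1.3 m.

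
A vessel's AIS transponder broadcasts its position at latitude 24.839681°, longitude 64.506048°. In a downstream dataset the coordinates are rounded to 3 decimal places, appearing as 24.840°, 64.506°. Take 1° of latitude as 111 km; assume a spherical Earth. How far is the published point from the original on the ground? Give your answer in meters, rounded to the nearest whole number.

Δlat = 24.839681 − 24.840 = -0.000319°; Δlon = 64.506048 − 64.506 = +0.000048°.
North–south shift: -0.000319 × 111000 = -35.409 m.
East–west at this latitude: 0.000048° × 111000 × cos 24.84° ≈ 0.000048 × 100731 = 4.83508 m.
Hypotenuse of the two orthogonal shifts: √(35.409² + 4.83508²) = 35.7376 m.

36 meters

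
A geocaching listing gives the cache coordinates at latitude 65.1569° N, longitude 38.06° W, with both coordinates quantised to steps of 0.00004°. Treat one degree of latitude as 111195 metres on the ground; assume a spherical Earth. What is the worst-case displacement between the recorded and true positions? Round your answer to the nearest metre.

With a 0.00004° grid the true value lies within half a step, ±0.00004°/2 = ±2e-05°, of the stored one.
North–south component: 2e-05° × 111195 = 2.2239 m.
E–W at 65.1569°: 2e-05° × 111195 × cos 65.1569° = 2e-05 × 111195 × 0.4201 ≈ 0.934338 m.
Worst case both components are at the extreme and orthogonal: √(2.2239² + 0.934338²) ≈ 2.4122 m.

2 metres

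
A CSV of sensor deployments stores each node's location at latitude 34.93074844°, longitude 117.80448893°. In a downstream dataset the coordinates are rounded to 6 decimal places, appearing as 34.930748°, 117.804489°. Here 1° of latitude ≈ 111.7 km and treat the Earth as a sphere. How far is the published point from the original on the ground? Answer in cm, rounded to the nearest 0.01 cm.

Δlat = 34.93074844 − 34.930748 = +0.00000044°; Δlon = 117.80448893 − 117.804489 = -0.00000007°.
N–S: 0.00000044° × 111700 m/° = 0.049148 m.
E–W at 34.9307°: -0.00000007° × 111700 × cos 34.9307° = -0.00000007 × 111700 × 0.8198 ≈ -0.00641037 m.
Hypotenuse of the two orthogonal shifts: √(0.049148² + 0.00641037²) = 0.0495643 m.
That is 0.0495643 m = 4.9564 cm.

4.96 cm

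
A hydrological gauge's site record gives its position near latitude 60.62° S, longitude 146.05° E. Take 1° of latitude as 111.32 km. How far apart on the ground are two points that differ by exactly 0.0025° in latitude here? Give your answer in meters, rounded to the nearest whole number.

278 meters

0.0025° × 111320 m/° = 278.3 m.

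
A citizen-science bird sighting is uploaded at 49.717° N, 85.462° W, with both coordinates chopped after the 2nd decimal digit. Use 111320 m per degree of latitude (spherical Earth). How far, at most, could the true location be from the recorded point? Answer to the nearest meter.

1326 meters

Truncating at 2 decimal places can drop up to a full unit in the last place, so each coordinate may be off by as much as 0.01°.
North–south component: 0.01° × 111320 = 1113.2 m.
East–west component at 49.717°: 0.01° × 111320 × cos 49.717° ≈ 0.01 × 71975.4 ≈ 719.754 m.
Worst case both components are at the extreme and orthogonal: √(1113.2² + 719.754²) ≈ 1325.62 m.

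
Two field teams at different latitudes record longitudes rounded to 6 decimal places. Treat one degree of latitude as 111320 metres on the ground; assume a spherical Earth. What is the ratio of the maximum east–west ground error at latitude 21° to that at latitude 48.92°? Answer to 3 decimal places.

Rounding to 6 decimal places leaves the longitude within ±5e-07° of the true value.
Error at 21° = 5e-07° × 111320 × cos 21° ≈ 0.05566 × 0.9336 = 0.051963 m.
At 48.92°: 5e-07° × 111320 × cos 48.92° = 5e-07 × 111320 × 0.6571 ≈ 0.036575 m.
Ratio: 0.051963 / 0.036575 = cos 21° / cos 48.92° ≈ 1.4207.

1.421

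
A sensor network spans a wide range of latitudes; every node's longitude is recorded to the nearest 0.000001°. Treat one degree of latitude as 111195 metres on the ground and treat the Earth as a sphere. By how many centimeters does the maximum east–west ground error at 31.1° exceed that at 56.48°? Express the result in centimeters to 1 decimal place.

1.7 centimeters

Rounding to 6 decimal places leaves the longitude within ±5e-07° of the true value.
At 31.1°: 5e-07° × 111195 × cos 31.1° = 5e-07 × 111195 × 0.8563 ≈ 0.047606 m.
Error at 56.48° = 5e-07° × 111195 × cos 56.48° ≈ 0.055597 × 0.5522 = 0.030702 m.
Difference: 0.047606 − 0.030702 = 0.016904 m.
That is 0.0169038 m = 1.6904 cm.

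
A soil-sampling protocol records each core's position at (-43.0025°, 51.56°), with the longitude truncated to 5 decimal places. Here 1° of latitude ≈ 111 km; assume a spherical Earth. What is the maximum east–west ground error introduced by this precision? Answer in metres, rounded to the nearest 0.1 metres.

0.8 metres

Truncating at 5 decimal places can drop up to a full unit in the last place, so the longitude may be off by as much as 1e-05°.
One degree of longitude at 43.0025° is 111000 × cos 43.0025° ≈ 111000 × 0.7313 = 81177 m.
East–west error: 1e-05° × 81177 m/° ≈ 0.81177 m.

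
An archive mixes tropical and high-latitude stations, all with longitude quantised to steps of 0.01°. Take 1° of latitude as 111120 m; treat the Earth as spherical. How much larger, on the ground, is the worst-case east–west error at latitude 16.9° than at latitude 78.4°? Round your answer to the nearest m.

420 m

With a 0.01° grid the true value lies within half a step, ±0.01°/2 = ±0.005°, of the stored one.
Error at 16.9° = 0.005° × 111120 × cos 16.9° ≈ 555.6 × 0.9568 = 531.61 m.
At 78.4°: 0.005° × 111120 × cos 78.4° = 0.005 × 111120 × 0.2011 ≈ 111.72 m.
So the lower-latitude error exceeds the higher by 531.61 − 111.72 = 419.89 m.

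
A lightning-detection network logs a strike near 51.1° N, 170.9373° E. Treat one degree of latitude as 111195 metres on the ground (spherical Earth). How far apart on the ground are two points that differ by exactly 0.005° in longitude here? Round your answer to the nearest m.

349 m

0.005° of longitude at 51.1° is 0.005 × 111195 × cos 51.1° ≈ 0.005 × 69826.4 = 349.132 m.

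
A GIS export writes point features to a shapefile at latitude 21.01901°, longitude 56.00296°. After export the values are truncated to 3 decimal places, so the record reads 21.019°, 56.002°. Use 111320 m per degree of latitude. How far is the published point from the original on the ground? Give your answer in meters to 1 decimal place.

The latitude changed by +0.00001° and the longitude by +0.00096°.
North–south shift: 0.00001 × 111320 = 1.1132 m.
East–west at this latitude: 0.00096° × 111320 × cos 21.019° ≈ 0.00096 × 103913 = 99.7564 m.
Distance: √(1.1132² + 99.7564²) ≈ 99.7626 m.

99.8 meters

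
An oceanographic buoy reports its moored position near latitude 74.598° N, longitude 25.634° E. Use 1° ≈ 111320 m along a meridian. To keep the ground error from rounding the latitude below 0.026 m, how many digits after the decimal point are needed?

One degree of latitude covers 111320 m.
Rounding to N decimal places gives at most 0.5 × 10⁻ᴺ degrees of error, i.e. 0.5 × 10⁻ᴺ × 111320 m.
Setting 55660 × 10⁻ᴺ ≤ 0.026 gives 10ᴺ ≥ 2.141e+06, i.e. N ≥ 6.33.
N = 6 would give 0.0557 m (too coarse); N = 7 gives 0.00557 m ≤ 0.026 m.

7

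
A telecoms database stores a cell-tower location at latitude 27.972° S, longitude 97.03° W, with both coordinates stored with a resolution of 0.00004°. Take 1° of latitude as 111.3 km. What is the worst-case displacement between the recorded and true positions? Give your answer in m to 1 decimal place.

3.0 m

With a 0.00004° grid the true value lies within half a step, ±0.00004°/2 = ±2e-05°, of the stored one.
Latitude error → 2e-05 × 111300 = 2.226 m along the meridian.
Longitude error → 2e-05 × 111300 × cos 27.972° = 2e-05 × 111300 × 0.8832 ≈ 1.96595 m.
The two errors are perpendicular, so the maximum displacement is √(2.226² + 1.96595²) ≈ 2.96986 m.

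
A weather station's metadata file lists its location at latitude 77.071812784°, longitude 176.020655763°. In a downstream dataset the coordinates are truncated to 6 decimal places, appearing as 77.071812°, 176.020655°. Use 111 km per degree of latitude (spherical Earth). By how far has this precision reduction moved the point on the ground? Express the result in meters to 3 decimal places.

0.089 meters

The latitude changed by +0.000000784° and the longitude by +0.000000763°.
North–south shift: 0.000000784 × 111000 = 0.087024 m.
E–W at 77.0718°: 0.000000763° × 111000 × cos 77.0718° = 0.000000763 × 111000 × 0.2237 ≈ 0.0189483 m.
Hypotenuse of the two orthogonal shifts: √(0.087024² + 0.0189483²) = 0.089063 m.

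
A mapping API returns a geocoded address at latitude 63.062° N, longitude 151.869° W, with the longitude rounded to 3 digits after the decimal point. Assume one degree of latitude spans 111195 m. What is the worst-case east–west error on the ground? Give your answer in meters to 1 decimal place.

Rounding to 3 decimal places leaves the longitude within ±0.0005° of the true value.
One degree of longitude at 63.062° is 111195 × cos 63.062° ≈ 111195 × 0.4530 = 50374.2 m.
Maximum E–W displacement: 0.0005 × 50374.2 = 25.1871 m.

25.2 meters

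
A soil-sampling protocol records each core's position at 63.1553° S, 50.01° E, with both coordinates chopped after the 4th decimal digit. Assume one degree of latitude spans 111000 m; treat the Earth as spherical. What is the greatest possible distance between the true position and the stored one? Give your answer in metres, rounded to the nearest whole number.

12 metres

Truncating at 4 decimal places can drop up to a full unit in the last place, so each coordinate may be off by as much as 0.0001°.
North–south component: 0.0001° × 111000 = 11.1 m.
E–W at 63.1553°: 0.0001° × 111000 × cos 63.1553° = 0.0001 × 111000 × 0.4516 ≈ 5.01247 m.
The two errors are perpendicular, so the maximum displacement is √(11.1² + 5.01247²) ≈ 12.1793 m.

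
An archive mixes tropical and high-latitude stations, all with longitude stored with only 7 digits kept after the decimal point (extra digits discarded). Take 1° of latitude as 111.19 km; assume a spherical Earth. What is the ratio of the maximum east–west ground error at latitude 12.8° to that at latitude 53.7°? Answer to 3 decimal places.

1.647

Truncating at 7 decimal places can drop up to a full unit in the last place, so the longitude may be off by as much as 1e-07°.
At 12.8°: 1e-07° × 111190 × cos 12.8° = 1e-07 × 111190 × 0.9751 ≈ 0.010843 m.
At 53.7°: 1e-07° × 111190 × cos 53.7° = 1e-07 × 111190 × 0.5920 ≈ 0.0065826 m.
Ratio: 0.010843 / 0.0065826 = cos 12.8° / cos 53.7° ≈ 1.6472.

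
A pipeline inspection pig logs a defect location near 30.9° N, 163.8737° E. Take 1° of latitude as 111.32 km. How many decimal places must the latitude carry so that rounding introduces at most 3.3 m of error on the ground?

One degree of latitude covers 111320 m.
Rounding to N decimal places gives at most 0.5 × 10⁻ᴺ degrees of error, i.e. 0.5 × 10⁻ᴺ × 111320 m.
Need 0.5 × 111320 × 10⁻ᴺ ≤ 3.3 → 10⁻ᴺ ≤ 5.929e-05, so N ≥ 4.23.
At 4 places the error can reach 5.57 m, but 5 places keeps it to 0.557 m.

5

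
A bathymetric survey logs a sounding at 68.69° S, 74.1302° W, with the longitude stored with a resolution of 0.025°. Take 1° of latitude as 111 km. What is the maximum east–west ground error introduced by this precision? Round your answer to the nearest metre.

504 metres

With a 0.025° grid the true value lies within half a step, ±0.025°/2 = ±0.0125°, of the stored one.
Parallels shrink by cos φ, so at 68.69° a degree of longitude is 111000 × 0.3634 ≈ 40338.9 m.
East–west error: 0.0125° × 40338.9 m/° ≈ 504.237 m.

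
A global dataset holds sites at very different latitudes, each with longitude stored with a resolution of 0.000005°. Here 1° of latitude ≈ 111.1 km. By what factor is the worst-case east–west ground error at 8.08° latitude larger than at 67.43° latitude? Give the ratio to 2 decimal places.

2.58

With a 0.000005° grid the true value lies within half a step, ±0.000005°/2 = ±2.5e-06°, of the stored one.
Error at 8.08° = 2.5e-06° × 111100 × cos 8.08° ≈ 0.27775 × 0.9901 = 0.27499 m.
At 67.43°: 2.5e-06° × 111100 × cos 67.43° = 2.5e-06 × 111100 × 0.3838 ≈ 0.1066 m.
The ratio reduces to cos 8.08° / cos 67.43° = 0.9901/0.3838 ≈ 2.5796.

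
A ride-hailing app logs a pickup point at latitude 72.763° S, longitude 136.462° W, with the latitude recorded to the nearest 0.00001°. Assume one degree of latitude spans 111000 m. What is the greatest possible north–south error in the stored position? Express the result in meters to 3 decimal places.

0.555 meters

Rounding to 5 decimal places leaves the latitude within ±5e-06° of the true value.
So the N–S error is at most 5e-06 × 111000 = 0.555 m.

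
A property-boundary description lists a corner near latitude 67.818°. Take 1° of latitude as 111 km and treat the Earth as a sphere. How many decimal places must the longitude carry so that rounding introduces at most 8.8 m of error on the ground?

4

At 67.818° one degree of longitude covers 111000 × cos 67.818° ≈ 111000 × 0.3775 ≈ 41908 m.
Rounding to N decimal places gives at most 0.5 × 10⁻ᴺ degrees of error, i.e. 0.5 × 10⁻ᴺ × 41908 m.
Need 0.5 × 41908 × 10⁻ᴺ ≤ 8.8 → 10⁻ᴺ ≤ 4.200e-04, so N ≥ 3.38.
At 3 places the error can reach 21 m, but 4 places keeps it to 2.1 m.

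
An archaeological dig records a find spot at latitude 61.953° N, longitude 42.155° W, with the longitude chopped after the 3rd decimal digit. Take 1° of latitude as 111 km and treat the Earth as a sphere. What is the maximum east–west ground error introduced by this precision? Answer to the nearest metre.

52 metres

Truncating at 3 decimal places can drop up to a full unit in the last place, so the longitude may be off by as much as 0.001°.
Parallels shrink by cos φ, so at 61.953° a degree of longitude is 111000 × 0.4702 ≈ 52191.7 m.
Maximum E–W displacement: 0.001 × 52191.7 = 52.1917 m.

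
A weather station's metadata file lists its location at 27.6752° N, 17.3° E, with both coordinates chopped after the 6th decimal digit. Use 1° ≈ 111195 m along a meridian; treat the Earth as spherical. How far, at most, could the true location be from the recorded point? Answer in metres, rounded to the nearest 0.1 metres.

Truncating at 6 decimal places can drop up to a full unit in the last place, so each coordinate may be off by as much as 1e-06°.
N–S: 1e-06° × 111195 m/° = 0.111195 m.
Longitude error → 1e-06 × 111195 × cos 27.6752° = 1e-06 × 111195 × 0.8856 ≈ 0.0984737 m.
Combining orthogonally: (0.111195² + 0.0984737²)^½ ≈ 0.148531 m.

0.1 metres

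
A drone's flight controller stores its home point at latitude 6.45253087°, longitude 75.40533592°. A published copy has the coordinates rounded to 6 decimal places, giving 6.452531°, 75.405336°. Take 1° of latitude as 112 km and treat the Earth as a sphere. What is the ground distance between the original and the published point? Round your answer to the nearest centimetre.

Δlat = 6.45253087 − 6.452531 = -0.00000013°; Δlon = 75.40533592 − 75.405336 = -0.00000008°.
N–S: -0.00000013° × 112000 m/° = -0.01456 m.
E–W at 6.45253°: -0.00000008° × 112000 × cos 6.45253° = -0.00000008 × 112000 × 0.9937 ≈ -0.00890324 m.
Distance: √(0.01456² + 0.00890324²) ≈ 0.0170664 m.
That is 0.0170664 m = 1.7066 cm.

2 centimetres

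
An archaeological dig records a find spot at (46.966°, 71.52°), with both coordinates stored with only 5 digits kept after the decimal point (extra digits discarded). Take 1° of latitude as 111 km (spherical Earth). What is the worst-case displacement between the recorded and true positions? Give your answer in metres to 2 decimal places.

Truncating at 5 decimal places can drop up to a full unit in the last place, so each coordinate may be off by as much as 1e-05°.
N–S: 1e-05° × 111000 m/° = 1.11 m.
Longitude error → 1e-05 × 111000 × cos 46.966° = 1e-05 × 111000 × 0.6824 ≈ 0.7575 m.
Combining orthogonally: (1.11² + 0.7575²)^½ ≈ 1.34384 m.

1.34 metres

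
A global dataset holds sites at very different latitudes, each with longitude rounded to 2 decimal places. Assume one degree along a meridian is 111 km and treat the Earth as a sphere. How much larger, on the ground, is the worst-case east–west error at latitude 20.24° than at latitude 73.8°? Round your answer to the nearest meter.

366 meters

Rounding to 2 decimal places leaves the longitude within ±0.005° of the true value.
At 20.24°: 0.005° × 111000 × cos 20.24° = 0.005 × 111000 × 0.9383 ≈ 520.73 m.
Error at 73.8° = 0.005° × 111000 × cos 73.8° ≈ 555 × 0.2790 = 154.84 m.
So the lower-latitude error exceeds the higher by 520.73 − 154.84 = 365.89 m.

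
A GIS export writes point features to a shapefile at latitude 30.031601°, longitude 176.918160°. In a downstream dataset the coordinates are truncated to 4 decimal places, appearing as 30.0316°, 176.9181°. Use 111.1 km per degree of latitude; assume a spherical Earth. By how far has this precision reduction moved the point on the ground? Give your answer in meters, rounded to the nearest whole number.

6 meters

Δlat = 30.031601 − 30.0316 = +0.000001°; Δlon = 176.918160 − 176.9181 = +0.000060°.
N–S: 0.000001° × 111100 m/° = 0.1111 m.
E–W at 30.0316°: 0.000060° × 111100 × cos 30.0316° = 0.000060 × 111100 × 0.8657 ≈ 5.77109 m.
Distance: √(0.1111² + 5.77109²) ≈ 5.77216 m.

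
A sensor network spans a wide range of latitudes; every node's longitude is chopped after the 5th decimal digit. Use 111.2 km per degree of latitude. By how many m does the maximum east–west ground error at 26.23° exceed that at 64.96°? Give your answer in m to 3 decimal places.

Truncating at 5 decimal places can drop up to a full unit in the last place, so the longitude may be off by as much as 1e-05°.
At 26.23°: 1e-05° × 111200 × cos 26.23° = 1e-05 × 111200 × 0.8970 ≈ 0.99749 m.
At 64.96°: 1e-05° × 111200 × cos 64.96° = 1e-05 × 111200 × 0.4233 ≈ 0.47065 m.
So the lower-latitude error exceeds the higher by 0.99749 − 0.47065 = 0.52684 m.

0.527 m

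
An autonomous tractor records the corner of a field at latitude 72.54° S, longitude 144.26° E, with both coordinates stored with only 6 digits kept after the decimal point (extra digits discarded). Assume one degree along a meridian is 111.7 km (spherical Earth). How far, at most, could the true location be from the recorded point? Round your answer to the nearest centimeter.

12 centimeters

Truncating at 6 decimal places can drop up to a full unit in the last place, so each coordinate may be off by as much as 1e-06°.
N–S: 1e-06° × 111700 m/° = 0.1117 m.
Longitude error → 1e-06 × 111700 × cos 72.54° = 1e-06 × 111700 × 0.3000 ≈ 0.0335145 m.
The two errors are perpendicular, so the maximum displacement is √(0.1117² + 0.0335145²) ≈ 0.11662 m.
That is 0.11662 m = 11.662 cm.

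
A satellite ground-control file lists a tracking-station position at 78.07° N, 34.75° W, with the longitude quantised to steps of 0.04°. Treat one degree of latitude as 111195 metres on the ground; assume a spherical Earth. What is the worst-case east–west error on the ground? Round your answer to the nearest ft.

With a 0.04° grid the true value lies within half a step, ±0.04°/2 = ±0.02°, of the stored one.
One degree of longitude at 78.07° is 111195 × cos 78.07° ≈ 111195 × 0.2067 = 22985.8 m.
East–west error: 0.02° × 22985.8 m/° ≈ 459.717 m.
In feet: 459.717 m ÷ 0.3048 ≈ 1508.3 ft.

1508 ft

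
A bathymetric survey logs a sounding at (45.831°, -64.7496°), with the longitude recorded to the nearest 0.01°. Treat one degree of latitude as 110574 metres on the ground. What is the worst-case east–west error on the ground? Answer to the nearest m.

Rounding to 2 decimal places leaves the longitude within ±0.005° of the true value.
At latitude 45.831° a degree of longitude spans 110574 m × cos 45.831° = 110574 × 0.6968 ≈ 77045.4 m.
East–west error: 0.005° × 77045.4 m/° ≈ 385.227 m.

385 m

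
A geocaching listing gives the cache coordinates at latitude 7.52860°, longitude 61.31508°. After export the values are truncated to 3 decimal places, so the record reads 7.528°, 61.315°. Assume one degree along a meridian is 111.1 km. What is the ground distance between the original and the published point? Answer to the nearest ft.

The latitude changed by +0.00060° and the longitude by +0.00008°.
North–south shift: 0.00060 × 111100 = 66.66 m.
E–W at 7.528°: 0.00008° × 111100 × cos 7.528° = 0.00008 × 111100 × 0.9914 ≈ 8.81139 m.
Hypotenuse of the two orthogonal shifts: √(66.66² + 8.81139²) = 67.2398 m.
Converting: 67.2398 m × 3.2808 ft/m ≈ 220.6 ft.

221 ft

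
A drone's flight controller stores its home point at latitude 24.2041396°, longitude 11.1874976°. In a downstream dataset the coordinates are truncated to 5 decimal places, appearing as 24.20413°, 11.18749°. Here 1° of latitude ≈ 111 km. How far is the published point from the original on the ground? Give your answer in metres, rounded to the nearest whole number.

1 metres

The latitude changed by +0.0000096° and the longitude by +0.0000076°.
N–S: 0.0000096° × 111000 m/° = 1.0656 m.
E–W at 24.2041°: 0.0000076° × 111000 × cos 24.2041° = 0.0000076 × 111000 × 0.9121 ≈ 0.76944 m.
Distance: √(1.0656² + 0.76944²) ≈ 1.31436 m.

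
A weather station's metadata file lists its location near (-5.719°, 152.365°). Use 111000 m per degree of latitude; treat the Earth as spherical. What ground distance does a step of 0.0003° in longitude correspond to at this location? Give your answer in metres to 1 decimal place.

One degree of longitude here spans 111000 × cos 5.719° = 111000 × 0.9950 ≈ 110448 m; 0.0003° of that is 33.1343 m.

33.1 metres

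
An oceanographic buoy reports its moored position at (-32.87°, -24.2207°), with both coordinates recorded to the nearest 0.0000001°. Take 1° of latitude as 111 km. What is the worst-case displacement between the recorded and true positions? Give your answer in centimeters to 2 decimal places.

Rounding to 7 decimal places leaves each coordinate within ±5e-08° of the true value.
N–S: 5e-08° × 111000 m/° = 0.00555 m.
Longitude error → 5e-08 × 111000 × cos 32.87° = 5e-08 × 111000 × 0.8399 ≈ 0.00466147 m.
The two errors are perpendicular, so the maximum displacement is √(0.00555² + 0.00466147²) ≈ 0.00724788 m.
That is 0.00724788 m = 0.72479 cm.

0.72 centimeters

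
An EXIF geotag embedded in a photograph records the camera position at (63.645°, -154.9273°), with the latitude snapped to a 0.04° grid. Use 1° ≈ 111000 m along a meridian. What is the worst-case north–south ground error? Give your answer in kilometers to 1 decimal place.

With a 0.04° grid the true value lies within half a step, ±0.04°/2 = ±0.02°, of the stored one.
So the N–S error is at most 0.02 × 111000 = 2220 m.
That is 2220 m = 2.22 km.

2.2 kilometers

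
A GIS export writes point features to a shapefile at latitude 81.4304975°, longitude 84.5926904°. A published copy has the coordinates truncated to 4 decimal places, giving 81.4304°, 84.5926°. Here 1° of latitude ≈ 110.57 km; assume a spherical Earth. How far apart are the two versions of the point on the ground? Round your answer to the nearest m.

The latitude changed by +0.0000975° and the longitude by +0.0000904°.
North–south shift: 0.0000975 × 110570 = 10.7806 m.
East–west at this latitude: 0.0000904° × 110570 × cos 81.4304° ≈ 0.0000904 × 16476.1 = 1.48944 m.
Hypotenuse of the two orthogonal shifts: √(10.7806² + 1.48944²) = 10.883 m.

11 m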